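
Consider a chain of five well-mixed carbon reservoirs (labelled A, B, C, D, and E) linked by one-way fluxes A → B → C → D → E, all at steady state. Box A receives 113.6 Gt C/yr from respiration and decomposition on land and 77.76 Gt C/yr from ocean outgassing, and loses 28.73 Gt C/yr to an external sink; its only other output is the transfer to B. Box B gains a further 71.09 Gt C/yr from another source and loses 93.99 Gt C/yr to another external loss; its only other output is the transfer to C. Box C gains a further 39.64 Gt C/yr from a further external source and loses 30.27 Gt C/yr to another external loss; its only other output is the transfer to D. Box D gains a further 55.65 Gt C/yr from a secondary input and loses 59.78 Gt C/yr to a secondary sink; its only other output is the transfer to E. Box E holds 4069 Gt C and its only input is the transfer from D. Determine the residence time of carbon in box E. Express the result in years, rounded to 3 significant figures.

28.1 yr

Box A: F(A→B) = (113.6 + 77.76) − 28.73 = 162.63 Gt C/yr.
Box B: F(B→C) = (162.63 + 71.09) − 93.99 = 139.73 Gt C/yr.
Box C: F(C→D) = (139.73 + 39.64) − 30.27 = 149.10 Gt C/yr.
Box D: F(D→E) = (149.10 + 55.65) − 59.78 = 144.97 Gt C/yr.
Box E throughput = its input = 144.97 Gt C/yr; τ = 4069 / 144.97 = 28.07 yr.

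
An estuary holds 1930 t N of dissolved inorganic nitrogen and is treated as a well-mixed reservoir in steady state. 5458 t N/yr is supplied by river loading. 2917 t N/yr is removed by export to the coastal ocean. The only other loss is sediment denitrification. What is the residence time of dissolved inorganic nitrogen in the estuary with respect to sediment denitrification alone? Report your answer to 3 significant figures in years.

0.760 yr

At steady state ΣF_in = ΣF_out.
ΣF_in = 5458.0 t N/yr.
Sediment denitrification flux = ΣF_in − (2917) = 5458.0 − 2917 = 2541 t N/yr.
τ = M / F = 1930 / 2541 = 0.7595 yr.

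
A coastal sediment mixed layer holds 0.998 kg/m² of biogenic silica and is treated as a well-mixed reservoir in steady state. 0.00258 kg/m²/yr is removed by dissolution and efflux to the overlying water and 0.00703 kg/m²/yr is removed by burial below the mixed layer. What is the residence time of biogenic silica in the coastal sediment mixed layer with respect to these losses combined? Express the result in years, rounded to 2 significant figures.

Total removal = 0.002580 + 0.007030 = 0.0096100 kg/m²/yr.
τ = M / ΣF_out = 0.998 / 0.0096100 = 103.9 yr.

100 yr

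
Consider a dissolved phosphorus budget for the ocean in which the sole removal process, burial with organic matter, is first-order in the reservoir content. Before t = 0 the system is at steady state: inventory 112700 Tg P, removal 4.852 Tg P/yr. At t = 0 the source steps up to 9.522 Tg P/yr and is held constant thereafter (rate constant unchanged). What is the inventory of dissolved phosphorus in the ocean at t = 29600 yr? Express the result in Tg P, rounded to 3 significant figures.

τ = M₀/F₀ = 112700/4.852 = 23230 yr; rate constant k = 1/τ.
New steady state M_∞ = F₁/k = F₁·τ = 9.522 × 23230 = 221170 Tg P.
M(t) = M_∞ + (M₀ − M_∞)·e^(−t/τ); t/τ = 29600/23230 = 1.274, so e^(−t/τ) = 0.2796.
M(t) = 221170 − 108500 × 0.2796 = 190840 Tg P.

191000 Tg P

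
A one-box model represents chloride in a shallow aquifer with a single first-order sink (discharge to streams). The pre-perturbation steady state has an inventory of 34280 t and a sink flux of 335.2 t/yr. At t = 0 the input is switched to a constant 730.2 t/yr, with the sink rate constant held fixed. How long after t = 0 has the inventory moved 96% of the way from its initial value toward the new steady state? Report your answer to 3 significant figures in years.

τ = M₀/F₀ = 34280/335.2 = 102.3 yr.
The remaining gap fraction is e^(−t/τ); 96% covered ⇒ e^(−t/τ) = 0.0400.
t = −τ ln(0.0400) = 102.3 × 3.219 = 329.2 yr.

329 yr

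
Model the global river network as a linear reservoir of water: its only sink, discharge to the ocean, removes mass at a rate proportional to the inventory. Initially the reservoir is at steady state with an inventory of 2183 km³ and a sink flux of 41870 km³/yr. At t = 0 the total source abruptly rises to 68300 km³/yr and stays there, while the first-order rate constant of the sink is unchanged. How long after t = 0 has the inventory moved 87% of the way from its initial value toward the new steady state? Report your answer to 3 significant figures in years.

0.106 yr

τ = M₀/F₀ = 2183/41870 = 0.05214 yr.
The remaining gap fraction is e^(−t/τ); 87% covered ⇒ e^(−t/τ) = 0.130.
t = −τ ln(0.130) = 0.05214 × 2.040 = 0.1064 yr.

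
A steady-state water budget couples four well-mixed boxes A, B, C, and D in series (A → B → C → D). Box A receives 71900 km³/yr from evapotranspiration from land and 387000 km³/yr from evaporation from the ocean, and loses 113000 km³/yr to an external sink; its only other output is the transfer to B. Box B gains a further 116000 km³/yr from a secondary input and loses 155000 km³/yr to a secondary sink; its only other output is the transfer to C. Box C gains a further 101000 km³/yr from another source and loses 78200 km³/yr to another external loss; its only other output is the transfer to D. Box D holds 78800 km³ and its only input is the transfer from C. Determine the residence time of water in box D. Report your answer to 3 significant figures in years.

0.239 yr

Box A: F(A→B) = (71900 + 387000) − 113000 = 345900 km³/yr.
Box B: F(B→C) = (345900 + 116000) − 155000 = 306900 km³/yr.
Box C: F(C→D) = (306900 + 101000) − 78200 = 329700 km³/yr.
Box D throughput = its input = 329700 km³/yr; τ = 78800 / 329700 = 0.2390 yr.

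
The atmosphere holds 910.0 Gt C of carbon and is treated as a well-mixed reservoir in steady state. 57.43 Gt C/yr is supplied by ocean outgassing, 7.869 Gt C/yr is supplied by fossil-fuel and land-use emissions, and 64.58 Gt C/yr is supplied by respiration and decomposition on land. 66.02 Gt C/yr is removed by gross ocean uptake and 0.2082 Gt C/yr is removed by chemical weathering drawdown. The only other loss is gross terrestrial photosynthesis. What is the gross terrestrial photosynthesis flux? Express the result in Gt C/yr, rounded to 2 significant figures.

64 Gt C/yr

At steady state ΣF_in = ΣF_out.
ΣF_in = 57.43 + 7.869 + 64.58 = 129.88 Gt C/yr.
Gross terrestrial photosynthesis flux = ΣF_in − (66.02 + 0.2082) = 129.88 − 66.23 = 63.65 Gt C/yr.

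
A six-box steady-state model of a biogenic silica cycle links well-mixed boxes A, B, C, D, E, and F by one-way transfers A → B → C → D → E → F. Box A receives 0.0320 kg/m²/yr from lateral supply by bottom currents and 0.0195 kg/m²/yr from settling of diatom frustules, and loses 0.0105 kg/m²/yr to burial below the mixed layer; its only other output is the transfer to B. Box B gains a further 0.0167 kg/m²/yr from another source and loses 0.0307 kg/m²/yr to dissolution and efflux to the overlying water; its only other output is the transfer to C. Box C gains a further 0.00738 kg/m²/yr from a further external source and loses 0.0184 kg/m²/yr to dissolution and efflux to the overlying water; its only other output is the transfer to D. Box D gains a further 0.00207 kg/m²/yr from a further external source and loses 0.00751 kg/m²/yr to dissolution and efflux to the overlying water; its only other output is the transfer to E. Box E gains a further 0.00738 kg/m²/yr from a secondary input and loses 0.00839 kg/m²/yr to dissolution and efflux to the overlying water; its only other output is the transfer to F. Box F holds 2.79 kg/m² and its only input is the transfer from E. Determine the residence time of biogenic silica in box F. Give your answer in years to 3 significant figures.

293 yr

Box A: F(A→B) = (0.0320 + 0.0195) − 0.0105 = 0.041000 kg/m²/yr.
Box B: F(B→C) = (0.041000 + 0.0167) − 0.0307 = 0.027000 kg/m²/yr.
Box C: F(C→D) = (0.027000 + 0.00738) − 0.0184 = 0.015980 kg/m²/yr.
Box D: F(D→E) = (0.015980 + 0.00207) − 0.00751 = 0.010540 kg/m²/yr.
Box E: F(E→F) = (0.010540 + 0.00738) − 0.00839 = 0.0095300 kg/m²/yr.
Box F throughput = its input = 0.0095300 kg/m²/yr; τ = 2.79 / 0.0095300 = 292.8 yr.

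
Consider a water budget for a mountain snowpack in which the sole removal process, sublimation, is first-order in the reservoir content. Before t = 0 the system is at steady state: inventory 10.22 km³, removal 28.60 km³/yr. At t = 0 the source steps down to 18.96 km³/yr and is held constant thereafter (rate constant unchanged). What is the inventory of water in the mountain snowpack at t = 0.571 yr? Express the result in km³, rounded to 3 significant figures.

The sink rate constant is k = F₀/M₀ = 28.60/10.22 = 2.798 yr⁻¹.
Solving dM/dt = F₁ − kM with M(0) = M₀ gives M(t) = F₁/k + (M₀ − F₁/k)·e^(−kt).
F₁/k = 18.96/2.798 = 6.7752 km³; kt = 2.798 × 0.571 = 1.598, e^(−kt) = 0.2023.
M(0.571) = 6.7752 + (10.22 − 6.7752) × 0.2023 = 6.7752 + 0.6969 = 7.4722 km³.

7.47 km³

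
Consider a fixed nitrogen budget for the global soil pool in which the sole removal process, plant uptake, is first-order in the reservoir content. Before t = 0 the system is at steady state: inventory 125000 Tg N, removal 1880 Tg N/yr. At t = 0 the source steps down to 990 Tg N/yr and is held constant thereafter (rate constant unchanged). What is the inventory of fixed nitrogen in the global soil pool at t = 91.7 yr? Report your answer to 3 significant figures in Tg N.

80700 Tg N

τ = M₀/F₀ = 125000/1880 = 66.49 yr; rate constant k = 1/τ.
New steady state M_∞ = F₁/k = F₁·τ = 990 × 66.49 = 65824 Tg N.
M(t) = M_∞ + (M₀ − M_∞)·e^(−t/τ); t/τ = 91.7/66.49 = 1.379, so e^(−t/τ) = 0.2518.
M(t) = 65824 + 59180 × 0.2518 = 80724 Tg N.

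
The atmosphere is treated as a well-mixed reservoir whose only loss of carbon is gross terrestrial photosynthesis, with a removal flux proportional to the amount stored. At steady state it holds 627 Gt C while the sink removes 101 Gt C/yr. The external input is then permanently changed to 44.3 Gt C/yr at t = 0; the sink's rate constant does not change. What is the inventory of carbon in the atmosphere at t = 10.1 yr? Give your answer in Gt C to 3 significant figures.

The sink rate constant is k = F₀/M₀ = 101/627 = 0.1611 yr⁻¹.
Solving dM/dt = F₁ − kM with M(0) = M₀ gives M(t) = F₁/k + (M₀ − F₁/k)·e^(−kt).
F₁/k = 44.3/0.1611 = 275.01 Gt C; kt = 0.1611 × 10.1 = 1.627, e^(−kt) = 0.1965.
M(10.1) = 275.01 + (627 − 275.01) × 0.1965 = 275.01 + 69.18 = 344.19 Gt C.

344 Gt C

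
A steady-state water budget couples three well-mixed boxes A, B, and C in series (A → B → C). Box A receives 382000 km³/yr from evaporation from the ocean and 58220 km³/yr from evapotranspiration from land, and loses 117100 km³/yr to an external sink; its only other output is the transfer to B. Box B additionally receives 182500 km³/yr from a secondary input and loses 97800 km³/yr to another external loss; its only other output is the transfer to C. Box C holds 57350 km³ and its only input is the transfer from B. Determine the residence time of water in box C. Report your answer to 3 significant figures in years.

Box A: F(A→B) = (382000 + 58220) − 117100 = 323120 km³/yr.
Box B: F(B→C) = (323120 + 182500) − 97800 = 407820 km³/yr.
Box C throughput = its input = 407820 km³/yr; τ = 57350 / 407820 = 0.1406 yr.

0.141 yr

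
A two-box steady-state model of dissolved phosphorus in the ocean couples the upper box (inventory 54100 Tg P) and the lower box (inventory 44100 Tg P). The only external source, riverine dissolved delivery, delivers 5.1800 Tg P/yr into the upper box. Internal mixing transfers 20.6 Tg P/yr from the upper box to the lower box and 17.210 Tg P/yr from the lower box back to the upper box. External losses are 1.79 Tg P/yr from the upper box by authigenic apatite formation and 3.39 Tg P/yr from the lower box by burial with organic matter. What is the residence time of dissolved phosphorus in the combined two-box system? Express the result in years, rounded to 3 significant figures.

Treat the two boxes together as one reservoir: the mixing fluxes between them are internal recycling, so τ = ΣM / Σ(external losses).
M_total = 54100 + 44100 = 98200 Tg P.
ΣF_external_out = 1.79 + 3.39 = 5.1800 Tg P/yr.
τ = M_total / ΣF_ext = 98200 / 5.1800 = 18960 yr.

19000 yr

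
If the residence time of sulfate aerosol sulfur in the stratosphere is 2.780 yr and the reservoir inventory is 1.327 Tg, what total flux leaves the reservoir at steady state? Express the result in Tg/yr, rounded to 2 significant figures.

0.48 Tg/yr

F = M / τ = 1.327 / 2.780 = 0.4773 Tg/yr.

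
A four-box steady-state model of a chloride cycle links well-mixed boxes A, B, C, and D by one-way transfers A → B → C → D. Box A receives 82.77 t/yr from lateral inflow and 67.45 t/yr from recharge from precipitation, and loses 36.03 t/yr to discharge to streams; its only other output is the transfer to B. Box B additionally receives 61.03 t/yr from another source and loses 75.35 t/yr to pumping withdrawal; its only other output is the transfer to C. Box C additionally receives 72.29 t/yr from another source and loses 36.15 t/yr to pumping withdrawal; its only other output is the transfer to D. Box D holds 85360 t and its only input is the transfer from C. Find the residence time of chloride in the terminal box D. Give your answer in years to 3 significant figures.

Box A: F(A→B) = (82.77 + 67.45) − 36.03 = 114.19 t/yr.
Box B: F(B→C) = (114.19 + 61.03) − 75.35 = 99.870 t/yr.
Box C: F(C→D) = (99.870 + 72.29) − 36.15 = 136.01 t/yr.
Box D throughput = its input = 136.01 t/yr; τ = 85360 / 136.01 = 627.6 yr.

628 yr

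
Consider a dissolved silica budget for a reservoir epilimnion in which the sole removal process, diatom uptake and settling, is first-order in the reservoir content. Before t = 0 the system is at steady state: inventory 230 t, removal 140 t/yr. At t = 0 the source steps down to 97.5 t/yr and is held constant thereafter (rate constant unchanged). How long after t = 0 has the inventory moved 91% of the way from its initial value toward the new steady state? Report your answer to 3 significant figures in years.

τ = M₀/F₀ = 230/140 = 1.643 yr.
The remaining gap fraction is e^(−t/τ); 91% covered ⇒ e^(−t/τ) = 0.0900.
t = −τ ln(0.0900) = 1.643 × 2.408 = 3.956 yr.

3.96 yr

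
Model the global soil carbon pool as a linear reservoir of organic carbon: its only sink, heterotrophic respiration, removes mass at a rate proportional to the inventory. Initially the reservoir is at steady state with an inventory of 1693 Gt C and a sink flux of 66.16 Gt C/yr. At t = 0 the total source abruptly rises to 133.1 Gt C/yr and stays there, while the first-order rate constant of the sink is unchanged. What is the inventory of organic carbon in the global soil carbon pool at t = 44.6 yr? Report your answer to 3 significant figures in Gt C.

3110 Gt C

The sink rate constant is k = F₀/M₀ = 66.16/1693 = 0.03908 yr⁻¹.
Solving dM/dt = F₁ − kM with M(0) = M₀ gives M(t) = F₁/k + (M₀ − F₁/k)·e^(−kt).
F₁/k = 133.1/0.03908 = 3406.0 Gt C; kt = 0.03908 × 44.6 = 1.743, e^(−kt) = 0.1750.
M(44.6) = 3406.0 + (1693 − 3406.0) × 0.1750 = 3406.0 − 299.8 = 3106.2 Gt C.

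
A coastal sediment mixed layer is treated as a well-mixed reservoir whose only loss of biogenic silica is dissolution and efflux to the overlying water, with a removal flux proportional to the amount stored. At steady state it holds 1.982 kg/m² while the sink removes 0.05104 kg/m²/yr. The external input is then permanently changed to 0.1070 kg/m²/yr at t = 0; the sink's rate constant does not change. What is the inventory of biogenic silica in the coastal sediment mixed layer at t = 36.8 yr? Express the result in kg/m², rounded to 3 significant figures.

3.31 kg/m²

Residence time τ = M₀/F₀ = 38.83 yr. The eventual steady state is M_∞ = M₀·(F₁/F₀) = 1.982 × 0.1070/0.05104 = 4.1551 kg/m².
The anomaly ΔM(t) = M(t) − M_∞ decays as ΔM₀·e^(−t/τ) with ΔM₀ = 1.982 − 4.1551 = −2.173 kg/m².
At t = 36.8 yr, e^(−t/τ) = e^(−0.9477) = 0.3876, so ΔM = −0.8424 kg/m² and M = 4.1551 − 0.8424 = 3.3127 kg/m².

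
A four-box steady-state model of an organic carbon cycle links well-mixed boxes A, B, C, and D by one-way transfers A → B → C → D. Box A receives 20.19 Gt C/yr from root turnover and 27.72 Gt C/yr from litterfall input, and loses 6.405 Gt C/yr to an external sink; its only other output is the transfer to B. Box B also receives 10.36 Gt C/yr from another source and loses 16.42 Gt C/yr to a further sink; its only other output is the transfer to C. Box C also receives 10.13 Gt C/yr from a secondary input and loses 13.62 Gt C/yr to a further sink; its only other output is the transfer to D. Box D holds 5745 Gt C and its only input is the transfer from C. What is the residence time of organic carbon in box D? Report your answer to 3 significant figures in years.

Box A: F(A→B) = (20.19 + 27.72) − 6.405 = 41.505 Gt C/yr.
Box B: F(B→C) = (41.505 + 10.36) − 16.42 = 35.445 Gt C/yr.
Box C: F(C→D) = (35.445 + 10.13) − 13.62 = 31.955 Gt C/yr.
Box D throughput = its input = 31.955 Gt C/yr; τ = 5745 / 31.955 = 179.8 yr.

180 yr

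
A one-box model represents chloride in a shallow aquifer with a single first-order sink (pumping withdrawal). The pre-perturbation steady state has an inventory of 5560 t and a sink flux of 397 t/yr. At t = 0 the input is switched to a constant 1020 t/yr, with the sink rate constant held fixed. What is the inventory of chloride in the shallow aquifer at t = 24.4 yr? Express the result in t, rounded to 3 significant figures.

The sink rate constant is k = F₀/M₀ = 397/5560 = 0.07140 yr⁻¹.
Solving dM/dt = F₁ − kM with M(0) = M₀ gives M(t) = F₁/k + (M₀ − F₁/k)·e^(−kt).
F₁/k = 1020/0.07140 = 14285 t; kt = 0.07140 × 24.4 = 1.742, e^(−kt) = 0.1751.
M(24.4) = 14285 + (5560 − 14285) × 0.1751 = 14285 − 1528 = 12757 t.

12800 t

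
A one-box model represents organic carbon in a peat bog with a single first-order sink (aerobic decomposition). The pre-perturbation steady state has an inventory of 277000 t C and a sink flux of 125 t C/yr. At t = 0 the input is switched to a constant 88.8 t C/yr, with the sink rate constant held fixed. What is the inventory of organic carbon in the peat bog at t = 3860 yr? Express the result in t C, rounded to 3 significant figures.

The sink rate constant is k = F₀/M₀ = 125/277000 = 0.0004513 yr⁻¹.
Solving dM/dt = F₁ − kM with M(0) = M₀ gives M(t) = F₁/k + (M₀ − F₁/k)·e^(−kt).
F₁/k = 88.8/0.0004513 = 196780 t C; kt = 0.0004513 × 3860 = 1.742, e^(−kt) = 0.1752.
M(3860) = 196780 + (277000 − 196780) × 0.1752 = 196780 + 14050 = 210830 t C.

211000 t C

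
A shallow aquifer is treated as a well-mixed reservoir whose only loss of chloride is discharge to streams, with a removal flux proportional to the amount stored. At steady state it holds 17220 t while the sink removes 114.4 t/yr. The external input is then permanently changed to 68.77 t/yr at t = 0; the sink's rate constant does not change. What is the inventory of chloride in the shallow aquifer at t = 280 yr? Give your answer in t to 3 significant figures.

11400 t

The sink rate constant is k = F₀/M₀ = 114.4/17220 = 0.006643 yr⁻¹.
Solving dM/dt = F₁ − kM with M(0) = M₀ gives M(t) = F₁/k + (M₀ − F₁/k)·e^(−kt).
F₁/k = 68.77/0.006643 = 10352 t; kt = 0.006643 × 280 = 1.860, e^(−kt) = 0.1556.
M(280) = 10352 + (17220 − 10352) × 0.1556 = 10352 + 1069 = 11421 t.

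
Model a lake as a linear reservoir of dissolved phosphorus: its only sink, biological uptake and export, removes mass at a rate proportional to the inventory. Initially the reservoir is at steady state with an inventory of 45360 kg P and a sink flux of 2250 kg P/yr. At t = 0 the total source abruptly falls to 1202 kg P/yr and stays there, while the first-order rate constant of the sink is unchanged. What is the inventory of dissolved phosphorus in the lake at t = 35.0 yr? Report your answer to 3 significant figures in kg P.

28000 kg P

τ = M₀/F₀ = 45360/2250 = 20.16 yr; rate constant k = 1/τ.
New steady state M_∞ = F₁/k = F₁·τ = 1202 × 20.16 = 24232 kg P.
M(t) = M_∞ + (M₀ − M_∞)·e^(−t/τ); t/τ = 35.0/20.16 = 1.736, so e^(−t/τ) = 0.1762.
M(t) = 24232 + 21130 × 0.1762 = 27955 kg P.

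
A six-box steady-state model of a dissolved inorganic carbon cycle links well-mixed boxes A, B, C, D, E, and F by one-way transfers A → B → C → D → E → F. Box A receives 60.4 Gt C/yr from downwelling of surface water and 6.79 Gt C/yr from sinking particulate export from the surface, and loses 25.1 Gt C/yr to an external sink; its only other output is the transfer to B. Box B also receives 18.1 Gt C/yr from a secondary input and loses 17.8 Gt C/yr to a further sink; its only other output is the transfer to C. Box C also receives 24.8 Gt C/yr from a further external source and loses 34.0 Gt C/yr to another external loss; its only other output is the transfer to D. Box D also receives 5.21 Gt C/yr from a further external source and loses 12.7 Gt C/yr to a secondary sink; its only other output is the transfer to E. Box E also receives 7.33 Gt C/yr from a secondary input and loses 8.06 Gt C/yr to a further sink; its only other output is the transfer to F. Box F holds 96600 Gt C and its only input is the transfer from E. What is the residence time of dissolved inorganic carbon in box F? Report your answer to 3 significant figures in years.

Box A: F(A→B) = (60.4 + 6.79) − 25.1 = 42.090 Gt C/yr.
Box B: F(B→C) = (42.090 + 18.1) − 17.8 = 42.390 Gt C/yr.
Box C: F(C→D) = (42.390 + 24.8) − 34.0 = 33.190 Gt C/yr.
Box D: F(D→E) = (33.190 + 5.21) − 12.7 = 25.700 Gt C/yr.
Box E: F(E→F) = (25.700 + 7.33) − 8.06 = 24.970 Gt C/yr.
Box F throughput = its input = 24.970 Gt C/yr; τ = 96600 / 24.970 = 3869 yr.

3870 yr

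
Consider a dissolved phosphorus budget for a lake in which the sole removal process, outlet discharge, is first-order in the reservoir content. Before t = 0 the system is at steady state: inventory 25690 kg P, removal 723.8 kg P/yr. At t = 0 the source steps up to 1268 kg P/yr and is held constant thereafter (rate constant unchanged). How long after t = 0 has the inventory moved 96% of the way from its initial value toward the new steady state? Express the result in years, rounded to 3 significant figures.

τ = M₀/F₀ = 25690/723.8 = 35.49 yr.
The remaining gap fraction is e^(−t/τ); 96% covered ⇒ e^(−t/τ) = 0.0400.
t = −τ ln(0.0400) = 35.49 × 3.219 = 114.2 yr.

114 yr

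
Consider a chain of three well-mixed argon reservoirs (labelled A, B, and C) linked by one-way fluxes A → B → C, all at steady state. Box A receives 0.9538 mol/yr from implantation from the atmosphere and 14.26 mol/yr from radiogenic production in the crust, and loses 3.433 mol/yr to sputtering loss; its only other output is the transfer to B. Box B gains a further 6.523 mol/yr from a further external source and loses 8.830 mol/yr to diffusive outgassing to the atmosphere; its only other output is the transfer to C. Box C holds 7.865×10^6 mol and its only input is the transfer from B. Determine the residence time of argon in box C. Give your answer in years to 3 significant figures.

Box A: F(A→B) = (0.9538 + 14.26) − 3.433 = 11.781 mol/yr.
Box B: F(B→C) = (11.781 + 6.523) − 8.830 = 9.4738 mol/yr.
Box C throughput = its input = 9.4738 mol/yr; τ = 7.865×10^6 / 9.4738 = 830200 yr.

830000 yr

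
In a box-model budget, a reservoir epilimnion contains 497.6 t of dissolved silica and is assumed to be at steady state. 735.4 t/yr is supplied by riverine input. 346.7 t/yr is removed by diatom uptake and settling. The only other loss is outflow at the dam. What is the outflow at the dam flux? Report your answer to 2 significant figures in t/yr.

390 t/yr

At steady state ΣF_in = ΣF_out.
ΣF_in = 735.40 t/yr.
Outflow at the dam flux = ΣF_in − (346.7) = 735.40 − 346.7 = 388.7 t/yr.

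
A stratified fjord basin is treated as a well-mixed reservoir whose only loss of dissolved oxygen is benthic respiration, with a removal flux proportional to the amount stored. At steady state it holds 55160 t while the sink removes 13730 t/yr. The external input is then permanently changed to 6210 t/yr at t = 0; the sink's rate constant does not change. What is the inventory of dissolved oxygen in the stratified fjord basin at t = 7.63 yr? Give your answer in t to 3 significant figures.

29500 t

τ = M₀/F₀ = 55160/13730 = 4.017 yr; rate constant k = 1/τ.
New steady state M_∞ = F₁/k = F₁·τ = 6210 × 4.017 = 24949 t.
M(t) = M_∞ + (M₀ − M_∞)·e^(−t/τ); t/τ = 7.63/4.017 = 1.899, so e^(−t/τ) = 0.1497.
M(t) = 24949 + 30210 × 0.1497 = 29471 t.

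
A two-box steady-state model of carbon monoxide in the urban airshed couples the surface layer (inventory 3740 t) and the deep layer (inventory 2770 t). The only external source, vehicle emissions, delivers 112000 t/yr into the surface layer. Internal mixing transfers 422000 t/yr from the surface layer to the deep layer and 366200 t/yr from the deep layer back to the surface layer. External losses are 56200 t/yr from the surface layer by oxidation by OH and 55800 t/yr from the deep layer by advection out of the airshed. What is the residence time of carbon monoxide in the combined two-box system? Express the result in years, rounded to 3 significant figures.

Residence time in the combined system uses the total inventory and the total *external* removal — internal exchanges between the two boxes cancel.
M_total = 3740 + 2770 = 6510.0 t.
ΣF_external_out = 56200 + 55800 = 112000 t/yr.
τ = M_total / ΣF_ext = 6510.0 / 112000 = 0.05813 yr.

0.0581 yr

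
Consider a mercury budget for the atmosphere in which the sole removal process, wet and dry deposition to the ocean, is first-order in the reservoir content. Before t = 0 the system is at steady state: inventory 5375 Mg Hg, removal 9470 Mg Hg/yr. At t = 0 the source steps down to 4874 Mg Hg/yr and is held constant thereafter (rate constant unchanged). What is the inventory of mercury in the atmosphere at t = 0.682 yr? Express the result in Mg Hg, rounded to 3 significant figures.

3550 Mg Hg

Residence time τ = M₀/F₀ = 0.5676 yr. The eventual steady state is M_∞ = M₀·(F₁/F₀) = 5375 × 4874/9470 = 2766.4 Mg Hg.
The anomaly ΔM(t) = M(t) − M_∞ decays as ΔM₀·e^(−t/τ) with ΔM₀ = 5375 − 2766.4 = 2609 Mg Hg.
At t = 0.682 yr, e^(−t/τ) = e^(−1.202) = 0.3007, so ΔM = 784.4 Mg Hg and M = 2766.4 + 784.4 = 3550.8 Mg Hg.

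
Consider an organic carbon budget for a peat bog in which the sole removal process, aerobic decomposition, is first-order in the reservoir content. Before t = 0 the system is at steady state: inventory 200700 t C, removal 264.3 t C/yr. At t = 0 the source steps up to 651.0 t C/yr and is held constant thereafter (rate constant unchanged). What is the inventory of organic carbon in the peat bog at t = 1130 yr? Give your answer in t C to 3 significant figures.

428000 t C

Residence time τ = M₀/F₀ = 759.4 yr. The eventual steady state is M_∞ = M₀·(F₁/F₀) = 200700 × 651.0/264.3 = 494350 t C.
The anomaly ΔM(t) = M(t) − M_∞ decays as ΔM₀·e^(−t/τ) with ΔM₀ = 200700 − 494350 = −293600 t C.
At t = 1130 yr, e^(−t/τ) = e^(−1.488) = 0.2258, so ΔM = −66310 t C and M = 494350 − 66310 = 428040 t C.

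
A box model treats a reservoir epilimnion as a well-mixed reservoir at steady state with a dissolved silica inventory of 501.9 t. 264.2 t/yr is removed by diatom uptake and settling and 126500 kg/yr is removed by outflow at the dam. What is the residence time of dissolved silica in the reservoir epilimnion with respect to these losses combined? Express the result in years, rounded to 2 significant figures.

1.3 yr

Convert the outflow at the dam flux: 126500 kg/yr = 126.5 t/yr.
Total removal = 264.2 + 126.5 = 390.70 t/yr.
τ = M / ΣF_out = 501.9 / 390.70 = 1.285 yr.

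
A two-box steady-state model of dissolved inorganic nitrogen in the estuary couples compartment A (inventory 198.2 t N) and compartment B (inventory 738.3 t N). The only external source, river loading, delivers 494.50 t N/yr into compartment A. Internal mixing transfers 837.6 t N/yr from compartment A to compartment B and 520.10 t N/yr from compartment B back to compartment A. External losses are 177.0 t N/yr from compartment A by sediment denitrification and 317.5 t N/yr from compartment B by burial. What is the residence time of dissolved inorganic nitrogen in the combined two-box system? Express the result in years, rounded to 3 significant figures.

1.89 yr

Treat the two boxes together as one reservoir: the mixing fluxes between them are internal recycling, so τ = ΣM / Σ(external losses).
M_total = 198.2 + 738.3 = 936.50 t N.
ΣF_external_out = 177.0 + 317.5 = 494.50 t N/yr.
τ = M_total / ΣF_ext = 936.50 / 494.50 = 1.894 yr.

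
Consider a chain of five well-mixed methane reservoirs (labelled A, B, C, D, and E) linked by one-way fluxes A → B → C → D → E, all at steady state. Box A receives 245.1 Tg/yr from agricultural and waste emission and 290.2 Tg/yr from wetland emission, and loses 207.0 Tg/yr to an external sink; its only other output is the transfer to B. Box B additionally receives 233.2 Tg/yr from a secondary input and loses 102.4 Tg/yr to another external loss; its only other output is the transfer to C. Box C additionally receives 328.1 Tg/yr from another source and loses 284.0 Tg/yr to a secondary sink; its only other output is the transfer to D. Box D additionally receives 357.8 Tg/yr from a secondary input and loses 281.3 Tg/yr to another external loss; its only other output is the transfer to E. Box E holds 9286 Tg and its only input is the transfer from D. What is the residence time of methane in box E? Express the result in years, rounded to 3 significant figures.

Box A: F(A→B) = (245.1 + 290.2) − 207.0 = 328.30 Tg/yr.
Box B: F(B→C) = (328.30 + 233.2) − 102.4 = 459.10 Tg/yr.
Box C: F(C→D) = (459.10 + 328.1) − 284.0 = 503.20 Tg/yr.
Box D: F(D→E) = (503.20 + 357.8) − 281.3 = 579.70 Tg/yr.
Box E throughput = its input = 579.70 Tg/yr; τ = 9286 / 579.70 = 16.02 yr.

16.0 yr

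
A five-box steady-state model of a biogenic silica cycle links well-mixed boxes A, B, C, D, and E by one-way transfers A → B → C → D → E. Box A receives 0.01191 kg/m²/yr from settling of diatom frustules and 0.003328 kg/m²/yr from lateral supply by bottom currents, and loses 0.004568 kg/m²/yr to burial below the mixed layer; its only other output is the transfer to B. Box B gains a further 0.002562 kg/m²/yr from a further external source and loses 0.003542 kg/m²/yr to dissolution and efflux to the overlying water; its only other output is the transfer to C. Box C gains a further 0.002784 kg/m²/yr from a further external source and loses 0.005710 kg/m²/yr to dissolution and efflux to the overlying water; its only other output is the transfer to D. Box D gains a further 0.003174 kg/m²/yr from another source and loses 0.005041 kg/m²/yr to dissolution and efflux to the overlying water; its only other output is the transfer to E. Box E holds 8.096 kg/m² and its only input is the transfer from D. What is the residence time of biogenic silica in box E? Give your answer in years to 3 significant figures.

Box A: F(A→B) = (0.01191 + 0.003328) − 0.004568 = 0.010670 kg/m²/yr.
Box B: F(B→C) = (0.010670 + 0.002562) − 0.003542 = 0.0096900 kg/m²/yr.
Box C: F(C→D) = (0.0096900 + 0.002784) − 0.005710 = 0.0067640 kg/m²/yr.
Box D: F(D→E) = (0.0067640 + 0.003174) − 0.005041 = 0.0048970 kg/m²/yr.
Box E throughput = its input = 0.0048970 kg/m²/yr; τ = 8.096 / 0.0048970 = 1653 yr.

1650 yr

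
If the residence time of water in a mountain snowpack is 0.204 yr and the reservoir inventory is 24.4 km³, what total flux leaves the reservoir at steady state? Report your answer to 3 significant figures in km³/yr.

F = M / τ = 24.4 / 0.204 = 119.6 km³/yr.

120 km³/yr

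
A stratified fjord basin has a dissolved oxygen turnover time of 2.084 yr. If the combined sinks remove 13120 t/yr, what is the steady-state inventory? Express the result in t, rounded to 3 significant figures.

27300 t

τ = M/F ⇒ M = τ × F = 2.084 × 13120 = 27340 t.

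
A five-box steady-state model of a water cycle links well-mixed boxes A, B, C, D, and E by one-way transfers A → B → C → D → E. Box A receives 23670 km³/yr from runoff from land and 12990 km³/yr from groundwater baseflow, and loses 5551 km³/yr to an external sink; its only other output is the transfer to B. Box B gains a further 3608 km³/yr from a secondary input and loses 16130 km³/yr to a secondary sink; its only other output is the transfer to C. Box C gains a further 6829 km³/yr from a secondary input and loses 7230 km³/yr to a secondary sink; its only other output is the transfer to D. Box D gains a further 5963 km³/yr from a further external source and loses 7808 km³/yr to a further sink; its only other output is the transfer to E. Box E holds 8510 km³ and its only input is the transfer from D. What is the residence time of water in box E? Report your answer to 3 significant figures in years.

0.521 yr

Box A: F(A→B) = (23670 + 12990) − 5551 = 31109 km³/yr.
Box B: F(B→C) = (31109 + 3608) − 16130 = 18587 km³/yr.
Box C: F(C→D) = (18587 + 6829) − 7230 = 18186 km³/yr.
Box D: F(D→E) = (18186 + 5963) − 7808 = 16341 km³/yr.
Box E throughput = its input = 16341 km³/yr; τ = 8510 / 16341 = 0.5208 yr.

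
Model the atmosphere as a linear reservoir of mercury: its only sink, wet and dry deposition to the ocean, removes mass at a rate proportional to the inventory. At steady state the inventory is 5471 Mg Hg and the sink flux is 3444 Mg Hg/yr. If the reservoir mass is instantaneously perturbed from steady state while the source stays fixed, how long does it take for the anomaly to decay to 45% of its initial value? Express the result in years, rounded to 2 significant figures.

For a linear reservoir the anomaly decays as exp(−t/τ) with τ = M/F = 5471/3444 = 1.589 yr.
exp(−t/τ) = 0.45 ⇒ t = −τ ln(0.45) = 1.589 × 0.7985 = 1.268 yr.

1.3 yr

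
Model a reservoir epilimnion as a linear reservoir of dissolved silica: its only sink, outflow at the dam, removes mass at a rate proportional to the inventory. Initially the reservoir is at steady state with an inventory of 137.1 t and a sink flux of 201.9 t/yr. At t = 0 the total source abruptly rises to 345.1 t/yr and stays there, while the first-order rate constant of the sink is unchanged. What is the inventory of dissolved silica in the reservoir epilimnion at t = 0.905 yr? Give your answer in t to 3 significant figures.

209 t

Residence time τ = M₀/F₀ = 0.6790 yr. The eventual steady state is M_∞ = M₀·(F₁/F₀) = 137.1 × 345.1/201.9 = 234.34 t.
The anomaly ΔM(t) = M(t) − M_∞ decays as ΔM₀·e^(−t/τ) with ΔM₀ = 137.1 − 234.34 = −97.24 t.
At t = 0.905 yr, e^(−t/τ) = e^(−1.333) = 0.2638, so ΔM = −25.65 t and M = 234.34 − 25.65 = 208.69 t.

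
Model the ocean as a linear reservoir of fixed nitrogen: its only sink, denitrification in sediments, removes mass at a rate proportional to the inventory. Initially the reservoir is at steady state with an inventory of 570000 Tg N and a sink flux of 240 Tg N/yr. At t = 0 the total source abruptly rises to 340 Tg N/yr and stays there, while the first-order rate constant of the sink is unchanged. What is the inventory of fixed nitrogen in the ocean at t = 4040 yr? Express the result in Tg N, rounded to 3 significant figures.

The sink rate constant is k = F₀/M₀ = 240/570000 = 0.0004211 yr⁻¹.
Solving dM/dt = F₁ − kM with M(0) = M₀ gives M(t) = F₁/k + (M₀ − F₁/k)·e^(−kt).
F₁/k = 340/0.0004211 = 807500 Tg N; kt = 0.0004211 × 4040 = 1.701, e^(−kt) = 0.1825.
M(4040) = 807500 + (570000 − 807500) × 0.1825 = 807500 − 43340 = 764160 Tg N.

764000 Tg N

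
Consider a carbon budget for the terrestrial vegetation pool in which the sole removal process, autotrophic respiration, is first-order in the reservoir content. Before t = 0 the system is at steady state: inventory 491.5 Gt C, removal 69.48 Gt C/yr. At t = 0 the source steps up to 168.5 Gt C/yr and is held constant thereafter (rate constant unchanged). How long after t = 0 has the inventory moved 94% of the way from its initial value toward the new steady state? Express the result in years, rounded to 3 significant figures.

τ = M₀/F₀ = 491.5/69.48 = 7.074 yr.
The remaining gap fraction is e^(−t/τ); 94% covered ⇒ e^(−t/τ) = 0.0600.
t = −τ ln(0.0600) = 7.074 × 2.813 = 19.90 yr.

19.9 yr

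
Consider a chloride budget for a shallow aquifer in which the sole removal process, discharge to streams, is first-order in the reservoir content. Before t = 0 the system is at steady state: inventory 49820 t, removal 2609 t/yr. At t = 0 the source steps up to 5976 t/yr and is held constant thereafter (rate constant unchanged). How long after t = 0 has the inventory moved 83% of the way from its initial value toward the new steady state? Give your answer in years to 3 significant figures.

τ = M₀/F₀ = 49820/2609 = 19.10 yr.
The remaining gap fraction is e^(−t/τ); 83% covered ⇒ e^(−t/τ) = 0.170.
t = −τ ln(0.170) = 19.10 × 1.772 = 33.84 yr.

33.8 yr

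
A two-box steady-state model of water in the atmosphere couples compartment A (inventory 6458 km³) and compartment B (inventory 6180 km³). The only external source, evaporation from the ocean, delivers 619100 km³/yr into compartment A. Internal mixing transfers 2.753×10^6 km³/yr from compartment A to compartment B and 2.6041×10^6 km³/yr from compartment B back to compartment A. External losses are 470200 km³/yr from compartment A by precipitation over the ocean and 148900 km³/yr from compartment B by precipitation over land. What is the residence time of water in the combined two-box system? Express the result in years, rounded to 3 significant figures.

0.0204 yr

Treat the two boxes together as one reservoir: the mixing fluxes between them are internal recycling, so τ = ΣM / Σ(external losses).
M_total = 6458 + 6180 = 12638 km³.
ΣF_external_out = 470200 + 148900 = 619100 km³/yr.
τ = M_total / ΣF_ext = 12638 / 619100 = 0.02041 yr.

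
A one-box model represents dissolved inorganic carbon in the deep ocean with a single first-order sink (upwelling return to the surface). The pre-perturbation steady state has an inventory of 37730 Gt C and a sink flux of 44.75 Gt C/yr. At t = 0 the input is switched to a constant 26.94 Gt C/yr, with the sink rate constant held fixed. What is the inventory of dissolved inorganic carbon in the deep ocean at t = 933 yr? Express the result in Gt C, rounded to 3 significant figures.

The sink rate constant is k = F₀/M₀ = 44.75/37730 = 0.001186 yr⁻¹.
Solving dM/dt = F₁ − kM with M(0) = M₀ gives M(t) = F₁/k + (M₀ − F₁/k)·e^(−kt).
F₁/k = 26.94/0.001186 = 22714 Gt C; kt = 0.001186 × 933 = 1.107, e^(−kt) = 0.3307.
M(933) = 22714 + (37730 − 22714) × 0.3307 = 22714 + 4966 = 27679 Gt C.

27700 Gt C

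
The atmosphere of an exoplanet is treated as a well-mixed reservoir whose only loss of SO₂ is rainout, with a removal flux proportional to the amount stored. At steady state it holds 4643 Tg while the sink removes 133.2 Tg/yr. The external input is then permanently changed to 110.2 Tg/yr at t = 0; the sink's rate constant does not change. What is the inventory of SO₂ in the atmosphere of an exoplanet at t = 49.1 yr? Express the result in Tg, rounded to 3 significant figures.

τ = M₀/F₀ = 4643/133.2 = 34.86 yr; rate constant k = 1/τ.
New steady state M_∞ = F₁/k = F₁·τ = 110.2 × 34.86 = 3841.3 Tg.
M(t) = M_∞ + (M₀ − M_∞)·e^(−t/τ); t/τ = 49.1/34.86 = 1.409, so e^(−t/τ) = 0.2445.
M(t) = 3841.3 + 801.7 × 0.2445 = 4037.3 Tg.

4040 Tg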